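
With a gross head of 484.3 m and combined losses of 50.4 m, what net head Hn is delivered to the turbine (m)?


Hn = 484.3 - 50.4 = 433.9000 m


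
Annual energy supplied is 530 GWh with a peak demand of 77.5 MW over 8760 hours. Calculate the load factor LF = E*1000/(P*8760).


LF = 530 * 1000 / (77.5 * 8760) = 0.7807


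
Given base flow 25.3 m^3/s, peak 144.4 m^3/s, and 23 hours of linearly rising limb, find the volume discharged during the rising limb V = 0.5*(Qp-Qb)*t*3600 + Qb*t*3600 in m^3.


V = 0.5*(144.4 - 25.3)*23*3600 + 25.3*23*3600 = 7.0256e+06 m^3


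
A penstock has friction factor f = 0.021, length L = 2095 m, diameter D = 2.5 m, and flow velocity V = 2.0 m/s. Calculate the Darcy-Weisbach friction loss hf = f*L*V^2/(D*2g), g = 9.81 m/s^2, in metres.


hf = 0.021 * 2095 * 2.0^2 / (2.5 * 2 * 9.81) = 3.5878 m


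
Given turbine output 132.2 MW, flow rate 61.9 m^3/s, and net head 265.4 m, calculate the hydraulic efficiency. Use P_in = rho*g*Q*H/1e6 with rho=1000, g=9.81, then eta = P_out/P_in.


P_in = 1000 * 9.81 * 61.9 * 265.4 / 1e6 = 161.1612 MW
eta = 132.2 / 161.1612 = 0.8203


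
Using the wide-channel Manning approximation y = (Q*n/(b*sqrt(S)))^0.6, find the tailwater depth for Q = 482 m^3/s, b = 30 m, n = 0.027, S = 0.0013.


y = (482 * 0.027 / (30 * 0.0013^0.5))^0.6 = 4.4483 m


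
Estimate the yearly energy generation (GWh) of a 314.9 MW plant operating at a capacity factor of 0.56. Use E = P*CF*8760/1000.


E = 314.9 * 0.56 * 8760 / 1000 = 1544.7734 GWh


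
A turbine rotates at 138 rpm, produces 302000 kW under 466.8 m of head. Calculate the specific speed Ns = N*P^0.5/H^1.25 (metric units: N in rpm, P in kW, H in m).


Ns = 138 * 302000^0.5 / 466.8^1.25 = 34.9518


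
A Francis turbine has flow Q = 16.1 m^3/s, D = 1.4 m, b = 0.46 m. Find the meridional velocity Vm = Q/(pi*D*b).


Vm = 16.1 / (pi * 1.4 * 0.46) = 7.9577 m/s


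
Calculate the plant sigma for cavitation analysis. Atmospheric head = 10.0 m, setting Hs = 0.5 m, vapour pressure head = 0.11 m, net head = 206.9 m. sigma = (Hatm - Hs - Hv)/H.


sigma = (10.0 - 0.5 - 0.11) / 206.9 = 0.0454


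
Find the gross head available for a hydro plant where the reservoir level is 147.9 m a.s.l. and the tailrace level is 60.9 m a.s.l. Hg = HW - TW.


Hg = 147.9 - 60.9 = 87.0000 m


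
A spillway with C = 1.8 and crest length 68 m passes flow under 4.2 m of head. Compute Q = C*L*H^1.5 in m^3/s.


Q = 1.8 * 68 * 4.2^1.5 = 1053.5505 m^3/s


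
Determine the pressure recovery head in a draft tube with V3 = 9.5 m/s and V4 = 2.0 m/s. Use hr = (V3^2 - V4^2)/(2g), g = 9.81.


hr = (9.5^2 - 2.0^2) / (2*9.81) = 4.3960 m


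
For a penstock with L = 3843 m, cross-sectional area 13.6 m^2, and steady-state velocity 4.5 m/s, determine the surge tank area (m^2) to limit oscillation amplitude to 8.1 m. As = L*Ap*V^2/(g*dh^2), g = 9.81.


As = 3843 * 13.6 * 4.5^2 / (9.81 * 8.1^2) = 1644.3538 m^2


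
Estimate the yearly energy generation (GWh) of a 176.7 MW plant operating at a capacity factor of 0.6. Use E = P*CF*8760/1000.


E = 176.7 * 0.6 * 8760 / 1000 = 928.7352 GWh


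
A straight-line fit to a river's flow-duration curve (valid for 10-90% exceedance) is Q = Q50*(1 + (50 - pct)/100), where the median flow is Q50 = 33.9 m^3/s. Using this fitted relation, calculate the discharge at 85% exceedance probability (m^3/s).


Q = 33.9 * (1 + (50 - 85)/100) = 22.0350 m^3/s


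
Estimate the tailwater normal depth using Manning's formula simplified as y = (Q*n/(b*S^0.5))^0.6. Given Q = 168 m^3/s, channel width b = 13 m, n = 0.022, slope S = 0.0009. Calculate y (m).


y = (168 * 0.022 / (13 * 0.0009^0.5))^0.6 = 3.8548 m


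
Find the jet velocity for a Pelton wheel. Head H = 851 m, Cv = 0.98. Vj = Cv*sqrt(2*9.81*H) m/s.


Vj = 0.98 * sqrt(2*9.81*851) = 126.6311 m/s


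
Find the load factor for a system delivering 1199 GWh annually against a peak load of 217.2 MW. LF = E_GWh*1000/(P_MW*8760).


LF = 1199 * 1000 / (217.2 * 8760) = 0.6302


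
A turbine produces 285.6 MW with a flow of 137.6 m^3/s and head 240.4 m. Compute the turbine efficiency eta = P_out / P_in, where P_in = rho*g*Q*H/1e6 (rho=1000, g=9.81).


P_in = 1000 * 9.81 * 137.6 * 240.4 / 1e6 = 324.5054 MW
eta = 285.6 / 324.5054 = 0.8801


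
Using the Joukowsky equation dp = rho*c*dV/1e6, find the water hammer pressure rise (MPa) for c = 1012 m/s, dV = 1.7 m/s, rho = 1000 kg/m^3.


dp = 1000 * 1012 * 1.7 / 1e6 = 1.7204 MPa


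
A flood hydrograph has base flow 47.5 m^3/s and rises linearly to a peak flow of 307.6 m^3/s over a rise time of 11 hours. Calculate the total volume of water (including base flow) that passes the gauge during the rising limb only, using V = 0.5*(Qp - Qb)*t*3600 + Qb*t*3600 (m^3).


V = 0.5*(307.6 - 47.5)*11*3600 + 47.5*11*3600 = 7.0310e+06 m^3


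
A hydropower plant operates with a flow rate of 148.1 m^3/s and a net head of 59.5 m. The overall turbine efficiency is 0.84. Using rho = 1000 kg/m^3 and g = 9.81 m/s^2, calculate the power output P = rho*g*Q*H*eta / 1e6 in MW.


P = 1000 * 9.81 * 148.1 * 59.5 * 0.84 / 1e6 = 72.6140 MW


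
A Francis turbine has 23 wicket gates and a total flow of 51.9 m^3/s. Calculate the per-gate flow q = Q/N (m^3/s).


q = 51.9 / 23 = 2.2565 m^3/s


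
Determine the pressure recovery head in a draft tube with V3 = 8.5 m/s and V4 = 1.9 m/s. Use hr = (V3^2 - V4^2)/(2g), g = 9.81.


hr = (8.5^2 - 1.9^2) / (2*9.81) = 3.4985 m


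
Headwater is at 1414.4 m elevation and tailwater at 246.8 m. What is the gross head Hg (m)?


Hg = 1414.4 - 246.8 = 1167.6000 m


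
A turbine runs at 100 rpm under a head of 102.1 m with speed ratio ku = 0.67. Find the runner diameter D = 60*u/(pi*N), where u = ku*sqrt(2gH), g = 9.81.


u = 0.67 * sqrt(2*9.81*102.1) = 29.9873 m/s
D = 60 * 29.9873 / (pi * 100) = 5.7271 m


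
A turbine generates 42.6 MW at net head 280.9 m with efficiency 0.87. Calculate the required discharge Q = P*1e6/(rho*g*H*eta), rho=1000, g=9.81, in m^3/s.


Q = 42.6 * 1e6 / (1000 * 9.81 * 280.9 * 0.87) = 17.7693 m^3/s


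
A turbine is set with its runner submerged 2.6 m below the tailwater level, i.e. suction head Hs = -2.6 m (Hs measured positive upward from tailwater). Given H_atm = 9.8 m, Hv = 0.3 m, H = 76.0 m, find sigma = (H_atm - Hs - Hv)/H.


sigma = (9.8 - (-2.6) - 0.3) / 76.0 = 0.1592


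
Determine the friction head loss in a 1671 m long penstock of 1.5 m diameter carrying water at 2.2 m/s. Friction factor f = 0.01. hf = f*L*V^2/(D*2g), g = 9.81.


hf = 0.01 * 1671 * 2.2^2 / (1.5 * 2 * 9.81) = 2.7481 m


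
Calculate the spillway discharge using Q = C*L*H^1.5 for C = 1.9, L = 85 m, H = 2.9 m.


Q = 1.9 * 85 * 2.9^1.5 = 797.5713 m^3/s


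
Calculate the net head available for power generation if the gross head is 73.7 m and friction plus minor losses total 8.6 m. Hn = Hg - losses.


Hn = 73.7 - 8.6 = 65.1000 m


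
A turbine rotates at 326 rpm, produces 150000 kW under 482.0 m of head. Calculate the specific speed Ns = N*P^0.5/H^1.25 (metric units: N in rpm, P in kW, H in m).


Ns = 326 * 150000^0.5 / 482.0^1.25 = 55.9055


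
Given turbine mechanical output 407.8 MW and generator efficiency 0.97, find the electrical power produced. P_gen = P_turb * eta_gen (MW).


P_gen = 407.8 * 0.97 = 395.5660 MW


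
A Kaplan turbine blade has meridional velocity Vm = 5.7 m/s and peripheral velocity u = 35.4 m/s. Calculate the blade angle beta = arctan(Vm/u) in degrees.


beta = arctan(5.7 / 35.4) = 9.1471 degrees


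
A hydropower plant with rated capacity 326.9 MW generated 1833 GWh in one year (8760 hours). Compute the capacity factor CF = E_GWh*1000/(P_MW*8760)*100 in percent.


CF = 1833 * 1000 / (326.9 * 8760) * 100 = 64.0094 %


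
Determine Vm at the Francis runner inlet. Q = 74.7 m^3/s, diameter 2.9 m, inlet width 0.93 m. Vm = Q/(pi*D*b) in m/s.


Vm = 74.7 / (pi * 2.9 * 0.93) = 8.8164 m/s


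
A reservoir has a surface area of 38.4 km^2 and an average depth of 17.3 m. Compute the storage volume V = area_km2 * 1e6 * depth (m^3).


V = 38.4 * 1e6 * 17.3 = 6.6432e+08 m^3


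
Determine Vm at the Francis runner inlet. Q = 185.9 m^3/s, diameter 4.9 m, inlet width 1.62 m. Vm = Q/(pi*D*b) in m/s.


Vm = 185.9 / (pi * 4.9 * 1.62) = 7.4545 m/s


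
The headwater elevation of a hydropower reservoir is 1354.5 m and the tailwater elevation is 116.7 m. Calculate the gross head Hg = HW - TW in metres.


Hg = 1354.5 - 116.7 = 1237.8000 m


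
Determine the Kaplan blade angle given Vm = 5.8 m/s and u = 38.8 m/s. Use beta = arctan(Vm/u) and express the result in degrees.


beta = arctan(5.8 / 38.8) = 8.5019 degrees


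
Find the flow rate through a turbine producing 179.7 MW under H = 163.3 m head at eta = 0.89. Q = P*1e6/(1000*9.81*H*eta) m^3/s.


Q = 179.7 * 1e6 / (1000 * 9.81 * 163.3 * 0.89) = 126.0384 m^3/s


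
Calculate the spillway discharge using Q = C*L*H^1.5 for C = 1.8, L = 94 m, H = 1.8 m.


Q = 1.8 * 94 * 1.8^1.5 = 408.6101 m^3/s


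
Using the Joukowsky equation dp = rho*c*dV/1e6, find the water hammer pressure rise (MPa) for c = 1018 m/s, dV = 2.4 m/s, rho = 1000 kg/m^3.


dp = 1000 * 1018 * 2.4 / 1e6 = 2.4432 MPa


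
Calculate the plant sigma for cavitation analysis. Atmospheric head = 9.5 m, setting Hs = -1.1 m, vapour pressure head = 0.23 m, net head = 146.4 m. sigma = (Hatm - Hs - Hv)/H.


sigma = (9.5 - (-1.1) - 0.23) / 146.4 = 0.0708


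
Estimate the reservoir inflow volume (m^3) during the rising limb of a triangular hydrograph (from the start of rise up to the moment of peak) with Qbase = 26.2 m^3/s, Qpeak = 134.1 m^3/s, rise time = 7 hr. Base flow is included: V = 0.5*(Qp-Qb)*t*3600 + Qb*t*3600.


V = 0.5*(134.1 - 26.2)*7*3600 + 26.2*7*3600 = 2.0198e+06 m^3


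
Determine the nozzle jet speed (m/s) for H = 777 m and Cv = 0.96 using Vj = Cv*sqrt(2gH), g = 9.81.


Vj = 0.96 * sqrt(2*9.81*777) = 118.5308 m/s


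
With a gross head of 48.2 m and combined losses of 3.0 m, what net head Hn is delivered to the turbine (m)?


Hn = 48.2 - 3.0 = 45.2000 m


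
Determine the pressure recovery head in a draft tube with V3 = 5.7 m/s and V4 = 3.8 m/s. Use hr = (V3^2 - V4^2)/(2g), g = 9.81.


hr = (5.7^2 - 3.8^2) / (2*9.81) = 0.9200 m


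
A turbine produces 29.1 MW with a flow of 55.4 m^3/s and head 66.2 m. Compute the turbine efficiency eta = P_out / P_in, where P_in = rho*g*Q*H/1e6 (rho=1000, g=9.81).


P_in = 1000 * 9.81 * 55.4 * 66.2 / 1e6 = 35.9780 MW
eta = 29.1 / 35.9780 = 0.8088


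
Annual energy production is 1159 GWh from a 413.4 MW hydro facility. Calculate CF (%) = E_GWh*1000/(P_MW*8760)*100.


CF = 1159 * 1000 / (413.4 * 8760) * 100 = 32.0043 %


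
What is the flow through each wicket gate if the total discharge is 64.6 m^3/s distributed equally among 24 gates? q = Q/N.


q = 64.6 / 24 = 2.6917 m^3/s


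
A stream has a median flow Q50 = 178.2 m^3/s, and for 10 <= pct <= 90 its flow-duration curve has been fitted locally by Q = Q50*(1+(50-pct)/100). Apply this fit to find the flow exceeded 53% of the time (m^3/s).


Q = 178.2 * (1 + (50 - 53)/100) = 172.8540 m^3/s


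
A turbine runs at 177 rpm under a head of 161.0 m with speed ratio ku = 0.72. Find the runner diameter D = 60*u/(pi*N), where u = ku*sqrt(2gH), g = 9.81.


u = 0.72 * sqrt(2*9.81*161.0) = 40.4664 m/s
D = 60 * 40.4664 / (pi * 177) = 4.3664 m


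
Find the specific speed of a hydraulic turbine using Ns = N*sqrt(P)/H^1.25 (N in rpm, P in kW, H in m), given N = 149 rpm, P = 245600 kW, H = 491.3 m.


Ns = 149 * 245600^0.5 / 491.3^1.25 = 31.9240


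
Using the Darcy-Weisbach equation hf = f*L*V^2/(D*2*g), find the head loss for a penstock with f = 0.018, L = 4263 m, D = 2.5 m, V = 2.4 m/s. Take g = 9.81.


hf = 0.018 * 4263 * 2.4^2 / (2.5 * 2 * 9.81) = 9.0110 m


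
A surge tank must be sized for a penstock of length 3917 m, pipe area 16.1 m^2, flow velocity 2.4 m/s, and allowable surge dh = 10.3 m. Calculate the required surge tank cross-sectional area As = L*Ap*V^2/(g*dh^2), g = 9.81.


As = 3917 * 16.1 * 2.4^2 / (9.81 * 10.3^2) = 349.0266 m^2


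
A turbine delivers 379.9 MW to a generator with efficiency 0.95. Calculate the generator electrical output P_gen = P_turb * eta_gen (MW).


P_gen = 379.9 * 0.95 = 360.9050 MW


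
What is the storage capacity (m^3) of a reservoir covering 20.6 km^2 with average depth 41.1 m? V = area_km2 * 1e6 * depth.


V = 20.6 * 1e6 * 41.1 = 8.4666e+08 m^3


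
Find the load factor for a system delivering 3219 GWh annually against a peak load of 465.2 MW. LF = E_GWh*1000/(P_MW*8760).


LF = 3219 * 1000 / (465.2 * 8760) = 0.7899


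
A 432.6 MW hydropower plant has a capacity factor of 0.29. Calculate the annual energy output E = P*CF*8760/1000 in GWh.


E = 432.6 * 0.29 * 8760 / 1000 = 1098.9770 GWh


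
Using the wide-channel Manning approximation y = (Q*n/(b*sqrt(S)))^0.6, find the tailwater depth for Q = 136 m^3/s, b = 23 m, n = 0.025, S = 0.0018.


y = (136 * 0.025 / (23 * 0.0018^0.5))^0.6 = 2.1148 m


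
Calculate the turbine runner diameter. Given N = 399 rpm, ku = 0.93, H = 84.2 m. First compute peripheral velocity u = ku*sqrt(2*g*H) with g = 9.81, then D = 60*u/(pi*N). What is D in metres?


u = 0.93 * sqrt(2*9.81*84.2) = 37.7997 m/s
D = 60 * 37.7997 / (pi * 399) = 1.8093 m


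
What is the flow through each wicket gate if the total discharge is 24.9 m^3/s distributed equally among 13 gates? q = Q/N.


q = 24.9 / 13 = 1.9154 m^3/s


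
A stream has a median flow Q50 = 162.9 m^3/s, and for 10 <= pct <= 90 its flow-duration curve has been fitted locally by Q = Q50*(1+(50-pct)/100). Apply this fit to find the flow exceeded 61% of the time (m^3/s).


Q = 162.9 * (1 + (50 - 61)/100) = 144.9810 m^3/s


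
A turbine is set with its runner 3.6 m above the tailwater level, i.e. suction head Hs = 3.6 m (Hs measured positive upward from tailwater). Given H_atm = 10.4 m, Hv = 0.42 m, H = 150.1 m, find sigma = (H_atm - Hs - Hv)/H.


sigma = (10.4 - 3.6 - 0.42) / 150.1 = 0.0425


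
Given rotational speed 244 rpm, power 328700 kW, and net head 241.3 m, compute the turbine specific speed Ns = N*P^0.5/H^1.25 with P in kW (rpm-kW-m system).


Ns = 244 * 328700^0.5 / 241.3^1.25 = 147.0933


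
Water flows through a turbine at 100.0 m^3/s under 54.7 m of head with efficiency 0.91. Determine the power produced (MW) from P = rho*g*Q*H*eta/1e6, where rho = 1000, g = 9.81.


P = 1000 * 9.81 * 100.0 * 54.7 * 0.91 / 1e6 = 48.8312 MW


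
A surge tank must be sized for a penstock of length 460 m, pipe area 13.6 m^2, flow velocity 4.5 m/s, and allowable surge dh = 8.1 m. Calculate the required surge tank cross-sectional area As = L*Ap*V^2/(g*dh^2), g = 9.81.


As = 460 * 13.6 * 4.5^2 / (9.81 * 8.1^2) = 196.8261 m^2


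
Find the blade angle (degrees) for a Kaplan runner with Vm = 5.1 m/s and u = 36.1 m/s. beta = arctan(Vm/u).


beta = arctan(5.1 / 36.1) = 8.0412 degrees


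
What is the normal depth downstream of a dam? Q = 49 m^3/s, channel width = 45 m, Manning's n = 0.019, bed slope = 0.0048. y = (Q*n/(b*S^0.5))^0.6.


y = (49 * 0.019 / (45 * 0.0048^0.5))^0.6 = 0.4843 m


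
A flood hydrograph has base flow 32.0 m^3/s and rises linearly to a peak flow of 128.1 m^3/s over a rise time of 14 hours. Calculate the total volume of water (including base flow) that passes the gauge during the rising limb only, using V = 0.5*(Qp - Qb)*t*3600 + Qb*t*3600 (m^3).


V = 0.5*(128.1 - 32.0)*14*3600 + 32.0*14*3600 = 4.0345e+06 m^3


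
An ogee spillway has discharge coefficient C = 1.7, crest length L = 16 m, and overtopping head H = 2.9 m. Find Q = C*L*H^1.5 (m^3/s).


Q = 1.7 * 16 * 2.9^1.5 = 134.3278 m^3/s


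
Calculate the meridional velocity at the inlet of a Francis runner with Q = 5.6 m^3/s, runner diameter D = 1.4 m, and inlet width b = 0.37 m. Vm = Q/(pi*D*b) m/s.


Vm = 5.6 / (pi * 1.4 * 0.37) = 3.4412 m/s


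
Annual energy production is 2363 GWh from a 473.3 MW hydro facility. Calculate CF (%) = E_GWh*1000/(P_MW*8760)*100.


CF = 2363 * 1000 / (473.3 * 8760) * 100 = 56.9932 %


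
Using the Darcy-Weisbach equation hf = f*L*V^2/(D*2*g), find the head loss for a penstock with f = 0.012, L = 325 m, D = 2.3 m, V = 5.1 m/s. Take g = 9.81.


hf = 0.012 * 325 * 5.1^2 / (2.3 * 2 * 9.81) = 2.2479 m


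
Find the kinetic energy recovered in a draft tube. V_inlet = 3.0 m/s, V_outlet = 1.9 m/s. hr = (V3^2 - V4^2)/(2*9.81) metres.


hr = (3.0^2 - 1.9^2) / (2*9.81) = 0.2747 m


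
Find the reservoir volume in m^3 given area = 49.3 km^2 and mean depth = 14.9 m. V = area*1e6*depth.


V = 49.3 * 1e6 * 14.9 = 7.3457e+08 m^3


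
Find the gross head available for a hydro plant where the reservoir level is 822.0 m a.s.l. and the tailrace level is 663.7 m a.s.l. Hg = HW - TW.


Hg = 822.0 - 663.7 = 158.3000 m


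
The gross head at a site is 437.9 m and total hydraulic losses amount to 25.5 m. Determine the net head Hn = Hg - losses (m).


Hn = 437.9 - 25.5 = 412.4000 m


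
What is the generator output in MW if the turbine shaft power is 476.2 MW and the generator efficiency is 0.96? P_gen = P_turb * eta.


P_gen = 476.2 * 0.96 = 457.1520 MW


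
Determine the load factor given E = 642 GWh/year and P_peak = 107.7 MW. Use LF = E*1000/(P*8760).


LF = 642 * 1000 / (107.7 * 8760) = 0.6805


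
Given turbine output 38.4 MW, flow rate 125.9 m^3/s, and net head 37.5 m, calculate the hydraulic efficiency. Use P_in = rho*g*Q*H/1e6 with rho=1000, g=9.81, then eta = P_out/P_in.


P_in = 1000 * 9.81 * 125.9 * 37.5 / 1e6 = 46.3155 MW
eta = 38.4 / 46.3155 = 0.8291


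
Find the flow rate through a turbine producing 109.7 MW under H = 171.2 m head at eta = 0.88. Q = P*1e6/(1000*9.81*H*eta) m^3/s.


Q = 109.7 * 1e6 / (1000 * 9.81 * 171.2 * 0.88) = 74.2252 m^3/s


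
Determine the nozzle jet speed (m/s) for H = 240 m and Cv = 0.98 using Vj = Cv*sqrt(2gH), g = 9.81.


Vj = 0.98 * sqrt(2*9.81*240) = 67.2483 m/s


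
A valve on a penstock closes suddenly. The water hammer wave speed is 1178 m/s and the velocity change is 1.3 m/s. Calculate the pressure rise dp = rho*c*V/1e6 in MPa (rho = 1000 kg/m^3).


dp = 1000 * 1178 * 1.3 / 1e6 = 1.5314 MPa


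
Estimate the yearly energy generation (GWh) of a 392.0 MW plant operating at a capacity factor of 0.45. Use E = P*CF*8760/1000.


E = 392.0 * 0.45 * 8760 / 1000 = 1545.2640 GWh


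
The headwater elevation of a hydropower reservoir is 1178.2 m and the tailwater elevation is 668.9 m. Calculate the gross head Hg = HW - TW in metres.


Hg = 1178.2 - 668.9 = 509.3000 m


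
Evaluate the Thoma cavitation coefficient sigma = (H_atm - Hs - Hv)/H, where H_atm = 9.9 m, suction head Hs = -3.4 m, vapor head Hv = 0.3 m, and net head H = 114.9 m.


sigma = (9.9 - (-3.4) - 0.3) / 114.9 = 0.1131


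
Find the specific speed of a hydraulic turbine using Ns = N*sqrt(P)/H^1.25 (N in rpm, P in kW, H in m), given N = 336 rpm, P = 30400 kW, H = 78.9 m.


Ns = 336 * 30400^0.5 / 78.9^1.25 = 249.1322


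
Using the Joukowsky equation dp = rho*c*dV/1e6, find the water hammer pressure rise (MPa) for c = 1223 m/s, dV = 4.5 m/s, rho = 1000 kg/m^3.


dp = 1000 * 1223 * 4.5 / 1e6 = 5.5035 MPa


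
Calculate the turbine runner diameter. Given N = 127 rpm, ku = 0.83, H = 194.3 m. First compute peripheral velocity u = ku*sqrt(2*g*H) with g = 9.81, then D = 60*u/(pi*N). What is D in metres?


u = 0.83 * sqrt(2*9.81*194.3) = 51.2465 m/s
D = 60 * 51.2465 / (pi * 127) = 7.7066 m


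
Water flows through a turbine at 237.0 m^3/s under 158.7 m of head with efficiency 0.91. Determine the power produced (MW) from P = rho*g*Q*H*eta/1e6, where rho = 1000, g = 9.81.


P = 1000 * 9.81 * 237.0 * 158.7 * 0.91 / 1e6 = 335.7652 MW


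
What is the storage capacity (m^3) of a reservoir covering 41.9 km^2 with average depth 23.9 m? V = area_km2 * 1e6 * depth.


V = 41.9 * 1e6 * 23.9 = 1.0014e+09 m^3


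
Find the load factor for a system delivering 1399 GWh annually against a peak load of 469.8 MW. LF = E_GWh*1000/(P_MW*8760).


LF = 1399 * 1000 / (469.8 * 8760) = 0.3399


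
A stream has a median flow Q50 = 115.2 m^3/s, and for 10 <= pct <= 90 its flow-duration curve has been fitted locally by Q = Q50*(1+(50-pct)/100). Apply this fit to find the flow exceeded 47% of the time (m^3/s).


Q = 115.2 * (1 + (50 - 47)/100) = 118.6560 m^3/s


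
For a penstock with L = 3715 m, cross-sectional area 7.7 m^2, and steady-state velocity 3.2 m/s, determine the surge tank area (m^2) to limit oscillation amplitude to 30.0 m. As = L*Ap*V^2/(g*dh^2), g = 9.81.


As = 3715 * 7.7 * 3.2^2 / (9.81 * 30.0^2) = 33.1771 m^2


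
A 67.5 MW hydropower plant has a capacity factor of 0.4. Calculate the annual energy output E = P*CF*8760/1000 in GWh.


E = 67.5 * 0.4 * 8760 / 1000 = 236.5200 GWh


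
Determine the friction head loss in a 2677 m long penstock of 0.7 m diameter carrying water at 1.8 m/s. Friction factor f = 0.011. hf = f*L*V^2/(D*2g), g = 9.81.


hf = 0.011 * 2677 * 1.8^2 / (0.7 * 2 * 9.81) = 6.9469 m


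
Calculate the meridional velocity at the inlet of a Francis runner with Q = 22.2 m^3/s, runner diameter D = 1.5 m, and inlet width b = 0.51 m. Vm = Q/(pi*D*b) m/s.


Vm = 22.2 / (pi * 1.5 * 0.51) = 9.2372 m/s


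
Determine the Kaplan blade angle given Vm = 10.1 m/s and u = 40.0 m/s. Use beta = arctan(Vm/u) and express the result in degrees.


beta = arctan(10.1 / 40.0) = 14.1710 degrees


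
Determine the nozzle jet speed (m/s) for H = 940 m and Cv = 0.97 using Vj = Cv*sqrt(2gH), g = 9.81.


Vj = 0.97 * sqrt(2*9.81*940) = 131.7301 m/s


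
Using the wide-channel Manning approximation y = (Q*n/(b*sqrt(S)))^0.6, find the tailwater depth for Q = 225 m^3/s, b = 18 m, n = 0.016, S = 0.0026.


y = (225 * 0.016 / (18 * 0.0026^0.5))^0.6 = 2.2705 m


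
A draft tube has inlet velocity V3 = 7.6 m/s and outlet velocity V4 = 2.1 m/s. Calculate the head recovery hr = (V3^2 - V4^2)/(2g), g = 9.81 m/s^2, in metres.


hr = (7.6^2 - 2.1^2) / (2*9.81) = 2.7192 m


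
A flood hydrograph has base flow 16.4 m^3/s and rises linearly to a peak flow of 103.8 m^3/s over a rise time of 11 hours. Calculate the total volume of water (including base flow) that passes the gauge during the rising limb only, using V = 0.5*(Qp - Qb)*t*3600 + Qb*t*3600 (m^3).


V = 0.5*(103.8 - 16.4)*11*3600 + 16.4*11*3600 = 2.3800e+06 m^3


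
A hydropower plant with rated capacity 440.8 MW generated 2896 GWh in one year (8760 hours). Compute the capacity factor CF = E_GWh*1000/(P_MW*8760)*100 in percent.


CF = 2896 * 1000 / (440.8 * 8760) * 100 = 74.9985 %


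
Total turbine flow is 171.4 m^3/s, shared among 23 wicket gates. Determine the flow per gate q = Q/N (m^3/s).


q = 171.4 / 23 = 7.4522 m^3/s


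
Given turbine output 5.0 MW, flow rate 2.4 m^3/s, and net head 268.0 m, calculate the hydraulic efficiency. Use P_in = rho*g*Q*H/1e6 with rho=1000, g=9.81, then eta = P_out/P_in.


P_in = 1000 * 9.81 * 2.4 * 268.0 / 1e6 = 6.3098 MW
eta = 5.0 / 6.3098 = 0.7924


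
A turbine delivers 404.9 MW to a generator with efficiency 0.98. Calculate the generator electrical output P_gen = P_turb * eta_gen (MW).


P_gen = 404.9 * 0.98 = 396.8020 MW


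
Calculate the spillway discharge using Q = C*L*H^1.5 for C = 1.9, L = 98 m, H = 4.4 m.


Q = 1.9 * 98 * 4.4^1.5 = 1718.5362 m^3/s


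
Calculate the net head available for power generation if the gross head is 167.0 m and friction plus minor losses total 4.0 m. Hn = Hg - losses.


Hn = 167.0 - 4.0 = 163.0000 m


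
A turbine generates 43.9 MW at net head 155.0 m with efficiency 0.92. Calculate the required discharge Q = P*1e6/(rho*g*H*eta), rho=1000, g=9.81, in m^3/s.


Q = 43.9 * 1e6 / (1000 * 9.81 * 155.0 * 0.92) = 31.3817 m^3/s


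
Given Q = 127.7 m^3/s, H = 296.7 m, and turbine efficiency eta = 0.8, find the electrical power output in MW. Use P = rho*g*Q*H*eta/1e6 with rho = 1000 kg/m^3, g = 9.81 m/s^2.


P = 1000 * 9.81 * 127.7 * 296.7 * 0.8 / 1e6 = 297.3497 MW


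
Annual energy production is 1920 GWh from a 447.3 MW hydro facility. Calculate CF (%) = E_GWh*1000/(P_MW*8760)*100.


CF = 1920 * 1000 / (447.3 * 8760) * 100 = 49.0002 %


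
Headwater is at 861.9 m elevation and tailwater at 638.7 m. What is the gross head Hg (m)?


Hg = 861.9 - 638.7 = 223.2000 m


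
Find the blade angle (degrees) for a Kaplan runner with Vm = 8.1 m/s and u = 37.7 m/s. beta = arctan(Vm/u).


beta = arctan(8.1 / 37.7) = 12.1259 degrees


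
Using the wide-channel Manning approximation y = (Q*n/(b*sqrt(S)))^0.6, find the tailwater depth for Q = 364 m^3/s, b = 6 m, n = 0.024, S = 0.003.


y = (364 * 0.024 / (6 * 0.003^0.5))^0.6 = 7.1575 m


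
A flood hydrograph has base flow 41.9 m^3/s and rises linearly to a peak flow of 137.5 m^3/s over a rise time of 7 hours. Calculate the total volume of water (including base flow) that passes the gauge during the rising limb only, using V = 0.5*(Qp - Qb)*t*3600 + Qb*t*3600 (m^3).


V = 0.5*(137.5 - 41.9)*7*3600 + 41.9*7*3600 = 2.2604e+06 m^3


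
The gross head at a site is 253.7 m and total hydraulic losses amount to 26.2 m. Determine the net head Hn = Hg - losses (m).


Hn = 253.7 - 26.2 = 227.5000 m


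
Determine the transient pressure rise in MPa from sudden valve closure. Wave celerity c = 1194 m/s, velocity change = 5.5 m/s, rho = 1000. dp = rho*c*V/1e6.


dp = 1000 * 1194 * 5.5 / 1e6 = 6.5670 MPa


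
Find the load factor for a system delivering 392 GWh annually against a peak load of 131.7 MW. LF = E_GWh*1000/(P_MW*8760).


LF = 392 * 1000 / (131.7 * 8760) = 0.3398


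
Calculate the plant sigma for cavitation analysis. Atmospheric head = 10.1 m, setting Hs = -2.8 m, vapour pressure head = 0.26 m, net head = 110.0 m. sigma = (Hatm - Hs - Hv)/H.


sigma = (10.1 - (-2.8) - 0.26) / 110.0 = 0.1149


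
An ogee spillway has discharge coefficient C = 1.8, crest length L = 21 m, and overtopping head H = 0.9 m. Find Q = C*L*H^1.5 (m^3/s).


Q = 1.8 * 21 * 0.9^1.5 = 32.2742 m^3/s


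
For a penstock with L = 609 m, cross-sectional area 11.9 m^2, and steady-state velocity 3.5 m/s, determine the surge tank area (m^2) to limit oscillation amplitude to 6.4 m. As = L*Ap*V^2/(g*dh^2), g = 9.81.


As = 609 * 11.9 * 3.5^2 / (9.81 * 6.4^2) = 220.9385 m^2


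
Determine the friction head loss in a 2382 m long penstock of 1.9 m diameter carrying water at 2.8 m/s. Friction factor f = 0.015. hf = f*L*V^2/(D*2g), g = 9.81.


hf = 0.015 * 2382 * 2.8^2 / (1.9 * 2 * 9.81) = 7.5144 m


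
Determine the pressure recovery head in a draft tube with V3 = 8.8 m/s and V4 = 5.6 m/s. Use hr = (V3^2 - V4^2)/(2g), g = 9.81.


hr = (8.8^2 - 5.6^2) / (2*9.81) = 2.3486 m


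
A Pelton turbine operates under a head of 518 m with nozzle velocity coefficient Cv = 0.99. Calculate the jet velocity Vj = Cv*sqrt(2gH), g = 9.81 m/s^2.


Vj = 0.99 * sqrt(2*9.81*518) = 99.8044 m/s


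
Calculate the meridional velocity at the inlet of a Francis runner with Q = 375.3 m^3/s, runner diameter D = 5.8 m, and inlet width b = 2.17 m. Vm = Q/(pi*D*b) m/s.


Vm = 375.3 / (pi * 5.8 * 2.17) = 9.4916 m/s


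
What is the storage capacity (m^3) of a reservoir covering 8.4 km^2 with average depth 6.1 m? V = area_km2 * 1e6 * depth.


V = 8.4 * 1e6 * 6.1 = 5.1240e+07 m^3


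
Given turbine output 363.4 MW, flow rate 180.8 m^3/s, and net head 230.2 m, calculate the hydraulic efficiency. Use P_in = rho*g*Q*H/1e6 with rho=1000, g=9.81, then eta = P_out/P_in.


P_in = 1000 * 9.81 * 180.8 * 230.2 / 1e6 = 408.2938 MW
eta = 363.4 / 408.2938 = 0.8900


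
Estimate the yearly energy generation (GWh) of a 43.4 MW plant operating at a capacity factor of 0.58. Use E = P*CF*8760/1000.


E = 43.4 * 0.58 * 8760 / 1000 = 220.5067 GWh


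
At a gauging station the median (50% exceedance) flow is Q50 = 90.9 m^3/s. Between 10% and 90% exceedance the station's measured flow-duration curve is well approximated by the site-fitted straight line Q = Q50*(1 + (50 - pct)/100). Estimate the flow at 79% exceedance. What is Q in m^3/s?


Q = 90.9 * (1 + (50 - 79)/100) = 64.5390 m^3/s


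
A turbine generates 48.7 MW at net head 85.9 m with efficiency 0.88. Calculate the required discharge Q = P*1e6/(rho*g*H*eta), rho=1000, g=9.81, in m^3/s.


Q = 48.7 * 1e6 / (1000 * 9.81 * 85.9 * 0.88) = 65.6726 m^3/s


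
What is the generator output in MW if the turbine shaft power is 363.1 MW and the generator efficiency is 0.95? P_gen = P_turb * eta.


P_gen = 363.1 * 0.95 = 344.9450 MW


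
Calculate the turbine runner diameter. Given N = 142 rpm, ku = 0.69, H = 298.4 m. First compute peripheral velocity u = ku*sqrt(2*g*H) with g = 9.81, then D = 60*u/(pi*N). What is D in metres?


u = 0.69 * sqrt(2*9.81*298.4) = 52.7956 m/s
D = 60 * 52.7956 / (pi * 142) = 7.1009 m


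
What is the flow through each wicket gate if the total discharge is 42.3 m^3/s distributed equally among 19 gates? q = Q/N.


q = 42.3 / 19 = 2.2263 m^3/s


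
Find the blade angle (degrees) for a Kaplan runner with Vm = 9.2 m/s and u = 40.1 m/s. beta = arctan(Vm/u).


beta = arctan(9.2 / 40.1) = 12.9215 degrees


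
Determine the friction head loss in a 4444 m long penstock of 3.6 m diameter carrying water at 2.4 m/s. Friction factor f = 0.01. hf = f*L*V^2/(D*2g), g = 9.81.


hf = 0.01 * 4444 * 2.4^2 / (3.6 * 2 * 9.81) = 3.6241 m


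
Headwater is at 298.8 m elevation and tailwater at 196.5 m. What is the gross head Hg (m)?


Hg = 298.8 - 196.5 = 102.3000 m


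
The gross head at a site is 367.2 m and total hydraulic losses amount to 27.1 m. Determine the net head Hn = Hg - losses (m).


Hn = 367.2 - 27.1 = 340.1000 m


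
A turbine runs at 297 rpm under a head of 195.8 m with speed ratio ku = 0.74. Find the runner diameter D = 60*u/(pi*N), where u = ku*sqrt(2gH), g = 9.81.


u = 0.74 * sqrt(2*9.81*195.8) = 45.8657 m/s
D = 60 * 45.8657 / (pi * 297) = 2.9494 m


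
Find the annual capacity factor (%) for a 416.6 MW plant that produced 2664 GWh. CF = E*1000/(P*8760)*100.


CF = 2664 * 1000 / (416.6 * 8760) * 100 = 72.9980 %


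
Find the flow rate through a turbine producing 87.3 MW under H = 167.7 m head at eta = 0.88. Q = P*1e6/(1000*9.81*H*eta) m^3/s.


Q = 87.3 * 1e6 / (1000 * 9.81 * 167.7 * 0.88) = 60.3017 m^3/s


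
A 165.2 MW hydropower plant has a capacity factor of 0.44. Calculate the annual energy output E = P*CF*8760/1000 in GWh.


E = 165.2 * 0.44 * 8760 / 1000 = 636.7469 GWh


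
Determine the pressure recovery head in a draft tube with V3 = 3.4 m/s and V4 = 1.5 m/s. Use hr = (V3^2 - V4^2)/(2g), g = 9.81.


hr = (3.4^2 - 1.5^2) / (2*9.81) = 0.4745 m


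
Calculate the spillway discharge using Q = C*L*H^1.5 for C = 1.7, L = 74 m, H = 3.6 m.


Q = 1.7 * 74 * 3.6^1.5 = 859.2794 m^3/s


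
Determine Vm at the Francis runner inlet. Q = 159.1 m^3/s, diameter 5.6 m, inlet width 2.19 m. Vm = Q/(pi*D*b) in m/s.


Vm = 159.1 / (pi * 5.6 * 2.19) = 4.1294 m/s


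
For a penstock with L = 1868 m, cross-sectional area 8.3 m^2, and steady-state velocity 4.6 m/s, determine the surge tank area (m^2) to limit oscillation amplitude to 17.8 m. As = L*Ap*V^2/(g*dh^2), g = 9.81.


As = 1868 * 8.3 * 4.6^2 / (9.81 * 17.8^2) = 105.5508 m^2


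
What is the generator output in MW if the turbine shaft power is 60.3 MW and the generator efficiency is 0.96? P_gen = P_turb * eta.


P_gen = 60.3 * 0.96 = 57.8880 MW


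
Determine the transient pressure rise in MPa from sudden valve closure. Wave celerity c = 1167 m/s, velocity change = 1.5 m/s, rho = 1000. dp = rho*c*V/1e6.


dp = 1000 * 1167 * 1.5 / 1e6 = 1.7505 MPa


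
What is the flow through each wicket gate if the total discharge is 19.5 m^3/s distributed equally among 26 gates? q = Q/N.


q = 19.5 / 26 = 0.7500 m^3/s


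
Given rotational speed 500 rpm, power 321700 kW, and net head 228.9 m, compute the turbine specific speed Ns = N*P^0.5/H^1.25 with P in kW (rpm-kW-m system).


Ns = 500 * 321700^0.5 / 228.9^1.25 = 318.5212


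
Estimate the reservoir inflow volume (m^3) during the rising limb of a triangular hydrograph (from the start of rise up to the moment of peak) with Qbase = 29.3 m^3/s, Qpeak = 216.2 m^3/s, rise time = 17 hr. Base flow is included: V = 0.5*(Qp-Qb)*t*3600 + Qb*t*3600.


V = 0.5*(216.2 - 29.3)*17*3600 + 29.3*17*3600 = 7.5123e+06 m^3


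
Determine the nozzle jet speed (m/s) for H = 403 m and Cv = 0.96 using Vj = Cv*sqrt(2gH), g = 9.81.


Vj = 0.96 * sqrt(2*9.81*403) = 85.3637 m/s


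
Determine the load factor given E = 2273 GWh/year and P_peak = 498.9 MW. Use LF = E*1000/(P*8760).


LF = 2273 * 1000 / (498.9 * 8760) = 0.5201


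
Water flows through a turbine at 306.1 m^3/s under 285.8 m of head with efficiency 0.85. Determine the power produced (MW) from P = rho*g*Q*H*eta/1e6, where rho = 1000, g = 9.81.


P = 1000 * 9.81 * 306.1 * 285.8 * 0.85 / 1e6 = 729.4802 MW


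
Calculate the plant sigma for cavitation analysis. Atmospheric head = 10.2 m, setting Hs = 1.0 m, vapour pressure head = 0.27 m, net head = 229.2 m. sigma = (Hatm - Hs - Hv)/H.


sigma = (10.2 - 1.0 - 0.27) / 229.2 = 0.0390


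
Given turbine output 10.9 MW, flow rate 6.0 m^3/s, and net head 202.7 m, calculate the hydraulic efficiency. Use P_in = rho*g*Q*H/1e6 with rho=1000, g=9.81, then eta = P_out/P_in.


P_in = 1000 * 9.81 * 6.0 * 202.7 / 1e6 = 11.9309 MW
eta = 10.9 / 11.9309 = 0.9136


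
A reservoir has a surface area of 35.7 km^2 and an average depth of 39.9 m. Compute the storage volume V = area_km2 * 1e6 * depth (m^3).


V = 35.7 * 1e6 * 39.9 = 1.4244e+09 m^3


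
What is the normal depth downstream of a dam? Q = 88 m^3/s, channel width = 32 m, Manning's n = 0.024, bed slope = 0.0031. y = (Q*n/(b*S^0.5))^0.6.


y = (88 * 0.024 / (32 * 0.0031^0.5))^0.6 = 1.1074 m


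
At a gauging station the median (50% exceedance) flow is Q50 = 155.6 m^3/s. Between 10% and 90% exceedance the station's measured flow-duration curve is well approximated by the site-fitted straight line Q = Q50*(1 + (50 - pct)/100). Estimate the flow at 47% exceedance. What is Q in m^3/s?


Q = 155.6 * (1 + (50 - 47)/100) = 160.2680 m^3/s


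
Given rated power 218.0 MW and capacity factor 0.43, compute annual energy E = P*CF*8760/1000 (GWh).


E = 218.0 * 0.43 * 8760 / 1000 = 821.1624 GWh


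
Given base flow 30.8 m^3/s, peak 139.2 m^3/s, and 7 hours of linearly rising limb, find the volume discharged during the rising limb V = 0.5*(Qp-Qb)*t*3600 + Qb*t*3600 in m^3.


V = 0.5*(139.2 - 30.8)*7*3600 + 30.8*7*3600 = 2.1420e+06 m^3


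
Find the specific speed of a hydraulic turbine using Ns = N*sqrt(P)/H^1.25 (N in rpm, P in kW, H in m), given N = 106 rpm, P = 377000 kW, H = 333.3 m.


Ns = 106 * 377000^0.5 / 333.3^1.25 = 45.7017


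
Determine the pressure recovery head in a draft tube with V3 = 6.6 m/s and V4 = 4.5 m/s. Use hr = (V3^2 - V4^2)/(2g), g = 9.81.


hr = (6.6^2 - 4.5^2) / (2*9.81) = 1.1881 m


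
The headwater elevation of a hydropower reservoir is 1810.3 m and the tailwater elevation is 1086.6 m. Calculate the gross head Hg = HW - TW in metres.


Hg = 1810.3 - 1086.6 = 723.7000 m


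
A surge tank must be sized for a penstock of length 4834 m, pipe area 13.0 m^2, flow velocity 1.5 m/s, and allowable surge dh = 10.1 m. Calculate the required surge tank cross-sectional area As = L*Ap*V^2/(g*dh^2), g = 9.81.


As = 4834 * 13.0 * 1.5^2 / (9.81 * 10.1^2) = 141.2930 m^2


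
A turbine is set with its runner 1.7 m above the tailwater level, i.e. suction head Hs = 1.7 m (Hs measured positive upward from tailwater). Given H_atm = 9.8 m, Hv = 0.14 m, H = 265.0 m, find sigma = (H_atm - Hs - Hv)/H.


sigma = (9.8 - 1.7 - 0.14) / 265.0 = 0.0300


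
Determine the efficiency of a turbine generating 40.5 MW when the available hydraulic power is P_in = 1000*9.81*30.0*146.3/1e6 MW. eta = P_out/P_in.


P_in = 1000 * 9.81 * 30.0 * 146.3 / 1e6 = 43.0561 MW
eta = 40.5 / 43.0561 = 0.9406


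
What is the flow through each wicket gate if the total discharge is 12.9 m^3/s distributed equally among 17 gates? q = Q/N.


q = 12.9 / 17 = 0.7588 m^3/s


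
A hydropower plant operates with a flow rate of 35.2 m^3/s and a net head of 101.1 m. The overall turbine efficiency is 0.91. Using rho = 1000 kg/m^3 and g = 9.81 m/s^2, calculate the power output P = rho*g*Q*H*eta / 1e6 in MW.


P = 1000 * 9.81 * 35.2 * 101.1 * 0.91 / 1e6 = 31.7690 MW


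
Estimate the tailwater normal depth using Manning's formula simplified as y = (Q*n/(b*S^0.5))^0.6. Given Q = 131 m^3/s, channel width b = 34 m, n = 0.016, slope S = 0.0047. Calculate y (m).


y = (131 * 0.016 / (34 * 0.0047^0.5))^0.6 = 0.9382 m


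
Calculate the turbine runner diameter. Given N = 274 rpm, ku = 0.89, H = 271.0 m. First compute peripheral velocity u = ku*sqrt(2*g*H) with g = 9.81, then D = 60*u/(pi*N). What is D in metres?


u = 0.89 * sqrt(2*9.81*271.0) = 64.8969 m/s
D = 60 * 64.8969 / (pi * 274) = 4.5235 m


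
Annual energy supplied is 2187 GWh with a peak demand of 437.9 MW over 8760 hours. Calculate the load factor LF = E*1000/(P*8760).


LF = 2187 * 1000 / (437.9 * 8760) = 0.5701


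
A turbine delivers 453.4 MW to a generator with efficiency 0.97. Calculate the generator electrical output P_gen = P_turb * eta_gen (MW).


P_gen = 453.4 * 0.97 = 439.7980 MW


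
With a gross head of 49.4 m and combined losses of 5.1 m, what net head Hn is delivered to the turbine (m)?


Hn = 49.4 - 5.1 = 44.3000 m


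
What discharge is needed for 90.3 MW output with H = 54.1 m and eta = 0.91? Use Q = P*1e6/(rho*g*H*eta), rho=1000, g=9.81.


Q = 90.3 * 1e6 / (1000 * 9.81 * 54.1 * 0.91) = 186.9735 m^3/s


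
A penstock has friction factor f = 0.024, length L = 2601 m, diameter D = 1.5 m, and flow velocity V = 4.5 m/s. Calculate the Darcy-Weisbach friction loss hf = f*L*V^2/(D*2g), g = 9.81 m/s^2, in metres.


hf = 0.024 * 2601 * 4.5^2 / (1.5 * 2 * 9.81) = 42.9523 m


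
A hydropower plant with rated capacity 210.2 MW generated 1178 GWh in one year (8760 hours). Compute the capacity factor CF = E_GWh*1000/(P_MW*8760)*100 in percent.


CF = 1178 * 1000 / (210.2 * 8760) * 100 = 63.9747 %


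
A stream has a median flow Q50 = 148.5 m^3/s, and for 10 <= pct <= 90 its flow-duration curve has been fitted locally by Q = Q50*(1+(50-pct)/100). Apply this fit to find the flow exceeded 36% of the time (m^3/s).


Q = 148.5 * (1 + (50 - 36)/100) = 169.2900 m^3/s


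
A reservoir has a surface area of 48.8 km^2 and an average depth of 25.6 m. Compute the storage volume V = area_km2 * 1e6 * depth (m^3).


V = 48.8 * 1e6 * 25.6 = 1.2493e+09 m^3


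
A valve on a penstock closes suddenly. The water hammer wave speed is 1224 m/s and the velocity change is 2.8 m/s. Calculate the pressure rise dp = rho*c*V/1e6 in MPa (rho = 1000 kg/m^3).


dp = 1000 * 1224 * 2.8 / 1e6 = 3.4272 MPa


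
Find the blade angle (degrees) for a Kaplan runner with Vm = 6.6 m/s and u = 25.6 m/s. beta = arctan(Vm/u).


beta = arctan(6.6 / 25.6) = 14.4568 degrees


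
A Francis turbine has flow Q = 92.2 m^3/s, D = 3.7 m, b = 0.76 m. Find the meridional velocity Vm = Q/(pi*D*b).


Vm = 92.2 / (pi * 3.7 * 0.76) = 10.4368 m/s


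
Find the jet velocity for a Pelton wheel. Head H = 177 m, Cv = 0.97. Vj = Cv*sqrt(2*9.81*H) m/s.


Vj = 0.97 * sqrt(2*9.81*177) = 57.1621 m/s
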